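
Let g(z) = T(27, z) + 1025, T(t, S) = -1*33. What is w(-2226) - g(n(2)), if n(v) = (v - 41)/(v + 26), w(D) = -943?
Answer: -1935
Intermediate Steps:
T(t, S) = -33
n(v) = (-41 + v)/(26 + v)
g(z) = 992 (g(z) = -33 + 1025 = 992)
w(-2226) - g(n(2)) = -943 - 1*992 = -943 - 992 = -1935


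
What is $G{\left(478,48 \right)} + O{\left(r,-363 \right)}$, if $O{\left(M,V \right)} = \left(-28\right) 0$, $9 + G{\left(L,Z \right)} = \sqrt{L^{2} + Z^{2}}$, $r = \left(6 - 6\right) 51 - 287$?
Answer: $-9 + 2 \sqrt{57697} \approx 471.4$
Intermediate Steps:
$r = -287$ ($r = \left(6 - 6\right) 51 - 287 = 0 \cdot 51 - 287 = 0 - 287 = -287$)
$G{\left(L,Z \right)} = -9 + \sqrt{L^{2} + Z^{2}}$
$O{\left(M,V \right)} = 0$
$G{\left(478,48 \right)} + O{\left(r,-363 \right)} = \left(-9 + \sqrt{478^{2} + 48^{2}}\right) + 0 = \left(-9 + \sqrt{228484 + 2304}\right) + 0 = \left(-9 + \sqrt{230788}\right) + 0 = \left(-9 + 2 \sqrt{57697}\right) + 0 = -9 + 2 \sqrt{57697}$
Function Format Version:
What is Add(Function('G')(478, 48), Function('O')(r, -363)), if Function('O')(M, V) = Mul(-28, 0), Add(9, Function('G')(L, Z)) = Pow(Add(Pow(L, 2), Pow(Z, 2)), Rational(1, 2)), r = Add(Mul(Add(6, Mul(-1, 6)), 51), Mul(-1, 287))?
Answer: Add(-9, Mul(2, Pow(57697, Rational(1, 2)))) ≈ 471.40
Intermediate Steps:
r = -287 (r = Add(Mul(Add(6, -6), 51), -287) = Add(Mul(0, 51), -287) = Add(0, -287) = -287)
Function('G')(L, Z) = Add(-9, Pow(Add(Pow(L, 2), Pow(Z, 2)), Rational(1, 2)))
Function('O')(M, V) = 0
Add(Function('G')(478, 48), Function('O')(r, -363)) = Add(Add(-9, Pow(Add(Pow(478, 2), Pow(48, 2)), Rational(1, 2))), 0) = Add(Add(-9, Pow(Add(228484, 2304), Rational(1, 2))), 0) = Add(Add(-9, Pow(230788, Rational(1, 2))), 0) = Add(Add(-9, Mul(2, Pow(57697, Rational(1, 2)))), 0) = Add(-9, Mul(2, Pow(57697, Rational(1, 2))))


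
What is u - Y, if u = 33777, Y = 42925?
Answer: -9148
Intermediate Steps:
u - Y = 33777 - 1*42925 = 33777 - 42925 = -9148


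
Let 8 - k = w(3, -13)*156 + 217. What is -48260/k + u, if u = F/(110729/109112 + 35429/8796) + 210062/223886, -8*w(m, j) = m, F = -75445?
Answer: -596835184953077752777/40768244137157719 ≈ -14640.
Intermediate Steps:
w(m, j) = -m/8
k = -301/2 (k = 8 - (-⅛*3*156 + 217) = 8 - (-3/8*156 + 217) = 8 - (-117/2 + 217) = 8 - 1*317/2 = 8 - 317/2 = -301/2 ≈ -150.50)
u = -2026272796050759557/135442671552019 (u = -75445/(110729/109112 + 35429/8796) + 210062/223886 = -75445/(110729*(1/109112) + 35429*(1/8796)) + 210062*(1/223886) = -75445/(110729/109112 + 35429/8796) + 105031/111943 = -75445/1209925333/239937288 + 105031/111943 = -75445*239937288/1209925333 + 105031/111943 = -18102068693160/1209925333 + 105031/111943 = -2026272796050759557/135442671552019 ≈ -14960.)
-48260/k + u = -48260/(-301/2) - 2026272796050759557/135442671552019 = -48260*(-2/301) - 2026272796050759557/135442671552019 = 96520/301 - 2026272796050759557/135442671552019 = -596835184953077752777/40768244137157719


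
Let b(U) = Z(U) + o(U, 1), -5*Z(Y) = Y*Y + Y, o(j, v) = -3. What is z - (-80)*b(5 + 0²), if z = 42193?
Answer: 41473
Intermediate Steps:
Z(Y) = -Y/5 - Y²/5 (Z(Y) = -(Y*Y + Y)/5 = -(Y² + Y)/5 = -(Y + Y²)/5 = -Y/5 - Y²/5)
b(U) = -3 - U*(1 + U)/5 (b(U) = -U*(1 + U)/5 - 3 = -3 - U*(1 + U)/5)
z - (-80)*b(5 + 0²) = 42193 - (-80)*(-3 - (5 + 0²)*(1 + (5 + 0²))/5) = 42193 - (-80)*(-3 - (5 + 0)*(1 + (5 + 0))/5) = 42193 - (-80)*(-3 - ⅕*5*(1 + 5)) = 42193 - (-80)*(-3 - ⅕*5*6) = 42193 - (-80)*(-3 - 6) = 42193 - (-80)*(-9) = 42193 - 1*720 = 42193 - 720 = 41473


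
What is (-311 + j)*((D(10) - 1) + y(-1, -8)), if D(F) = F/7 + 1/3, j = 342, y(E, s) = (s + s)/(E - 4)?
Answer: 12896/105 ≈ 122.82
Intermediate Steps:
y(E, s) = 2*s/(-4 + E) (y(E, s) = (2*s)/(-4 + E) = 2*s/(-4 + E))
D(F) = ⅓ + F/7 (D(F) = F*(⅐) + 1*(⅓) = F/7 + ⅓ = ⅓ + F/7)
(-311 + j)*((D(10) - 1) + y(-1, -8)) = (-311 + 342)*(((⅓ + (⅐)*10) - 1) + 2*(-8)/(-4 - 1)) = 31*(((⅓ + 10/7) - 1) + 2*(-8)/(-5)) = 31*((37/21 - 1) + 2*(-8)*(-⅕)) = 31*(16/21 + 16/5) = 31*(416/105) = 12896/105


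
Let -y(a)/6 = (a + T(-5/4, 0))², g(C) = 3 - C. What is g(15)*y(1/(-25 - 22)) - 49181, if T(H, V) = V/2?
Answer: -108640757/2209 ≈ -49181.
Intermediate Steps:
T(H, V) = V/2 (T(H, V) = V*(½) = V/2)
y(a) = -6*a² (y(a) = -6*(a + (½)*0)² = -6*(a + 0)² = -6*a²)
g(15)*y(1/(-25 - 22)) - 49181 = (3 - 1*15)*(-6/(-25 - 22)²) - 49181 = (3 - 15)*(-6*(1/(-47))²) - 49181 = -(-72)*(-1/47)² - 49181 = -(-72)/2209 - 49181 = -12*(-6/2209) - 49181 = 72/2209 - 49181 = -108640757/2209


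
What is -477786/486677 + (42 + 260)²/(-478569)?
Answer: -273040457342/232908525213 ≈ -1.1723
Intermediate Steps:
-477786/486677 + (42 + 260)²/(-478569) = -477786*1/486677 + 302²*(-1/478569) = -477786/486677 + 91204*(-1/478569) = -477786/486677 - 91204/478569 = -273040457342/232908525213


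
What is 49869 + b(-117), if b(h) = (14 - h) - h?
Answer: 50117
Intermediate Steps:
b(h) = 14 - 2*h
49869 + b(-117) = 49869 + (14 - 2*(-117)) = 49869 + (14 + 234) = 49869 + 248 = 50117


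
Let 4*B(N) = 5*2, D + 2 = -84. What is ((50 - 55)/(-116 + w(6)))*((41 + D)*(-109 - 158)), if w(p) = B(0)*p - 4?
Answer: 4005/7 ≈ 572.14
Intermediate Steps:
D = -86 (D = -2 - 84 = -86)
B(N) = 5/2 (B(N) = (5*2)/4 = (1/4)*10 = 5/2)
w(p) = -4 + 5*p/2 (w(p) = 5*p/2 - 4 = -4 + 5*p/2)
((50 - 55)/(-116 + w(6)))*((41 + D)*(-109 - 158)) = ((50 - 55)/(-116 + (-4 + (5/2)*6)))*((41 - 86)*(-109 - 158)) = (-5/(-116 + (-4 + 15)))*(-45*(-267)) = -5/(-116 + 11)*12015 = -5/(-105)*12015 = -5*(-1/105)*12015 = (1/21)*12015 = 4005/7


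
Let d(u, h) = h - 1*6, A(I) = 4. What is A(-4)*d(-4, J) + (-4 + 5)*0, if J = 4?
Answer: -8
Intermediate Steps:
d(u, h) = -6 + h (d(u, h) = h - 6 = -6 + h)
A(-4)*d(-4, J) + (-4 + 5)*0 = 4*(-6 + 4) + (-4 + 5)*0 = 4*(-2) + 1*0 = -8 + 0 = -8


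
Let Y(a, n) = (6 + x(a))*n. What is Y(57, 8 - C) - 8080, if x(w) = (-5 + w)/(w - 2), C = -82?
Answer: -82004/11 ≈ -7454.9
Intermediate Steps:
x(w) = (-5 + w)/(-2 + w)
Y(a, n) = n*(6 + (-5 + a)/(-2 + a)) (Y(a, n) = (6 + (-5 + a)/(-2 + a))*n = n*(6 + (-5 + a)/(-2 + a)))
Y(57, 8 - C) - 8080 = (8 - 1*(-82))*(-17 + 7*57)/(-2 + 57) - 8080 = (8 + 82)*(-17 + 399)/55 - 8080 = 90*(1/55)*382 - 8080 = 6876/11 - 8080 = -82004/11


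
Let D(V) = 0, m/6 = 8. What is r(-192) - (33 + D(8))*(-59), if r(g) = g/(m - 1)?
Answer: 91317/47 ≈ 1942.9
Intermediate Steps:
m = 48 (m = 6*8 = 48)
r(g) = g/47 (r(g) = g/(48 - 1) = g/47)
r(-192) - (33 + D(8))*(-59) = (1/47)*(-192) - (33 + 0)*(-59) = -192/47 - 33*(-59) = -192/47 - 1*(-1947) = -192/47 + 1947 = 91317/47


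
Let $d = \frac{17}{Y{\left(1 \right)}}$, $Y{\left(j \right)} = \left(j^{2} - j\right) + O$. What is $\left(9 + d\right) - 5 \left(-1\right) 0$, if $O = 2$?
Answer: $0$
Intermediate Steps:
$Y{\left(j \right)} = 2 + j^{2} - j$ ($Y{\left(j \right)} = \left(j^{2} - j\right) + 2 = 2 + j^{2} - j$)
$d = \frac{17}{2}$ ($d = \frac{17}{2 + 1^{2} - 1} = \frac{17}{2 + 1 - 1} = \frac{17}{2} \approx 8.5$)
$\left(9 + d\right) - 5 \left(-1\right) 0 = \left(9 + \frac{17}{2}\right) - 5 \left(-1\right) 0 = \frac{35 \left(-1\right) \left(-5\right) 0}{2} = \frac{35 \cdot 5 \cdot 0}{2} = \frac{35}{2} \cdot 0 = 0$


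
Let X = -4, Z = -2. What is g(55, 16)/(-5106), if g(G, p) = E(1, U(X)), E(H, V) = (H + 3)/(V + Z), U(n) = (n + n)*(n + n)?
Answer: -1/79143 ≈ -1.2635e-5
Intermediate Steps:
U(n) = 4*n² (U(n) = (2*n)*(2*n) = 4*n²)
E(H, V) = (3 + H)/(-2 + V) (E(H, V) = (H + 3)/(V - 2) = (3 + H)/(-2 + V))
g(G, p) = 2/31 (g(G, p) = (3 + 1)/(-2 + 4*(-4)²) = 4/(-2 + 4*16) = 4/(-2 + 64) = 4/62 = (1/62)*4 = 2/31)
g(55, 16)/(-5106) = (2/31)/(-5106) = (2/31)*(-1/5106) = -1/79143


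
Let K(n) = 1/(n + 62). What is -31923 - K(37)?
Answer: -3160378/99 ≈ -31923.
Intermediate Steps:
K(n) = 1/(62 + n)
-31923 - K(37) = -31923 - 1/(62 + 37) = -31923 - 1/99 = -3160378/99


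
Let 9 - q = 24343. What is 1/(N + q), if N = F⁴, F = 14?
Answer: 1/14082 ≈ 7.1013e-5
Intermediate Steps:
q = -24334 (q = 9 - 1*24343 = 9 - 24343 = -24334)
N = 38416 (N = 14⁴ = 38416)
1/(N + q) = 1/(38416 - 24334) = 1/14082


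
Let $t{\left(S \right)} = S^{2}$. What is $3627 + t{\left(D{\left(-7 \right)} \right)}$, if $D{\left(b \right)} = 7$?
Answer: $3676$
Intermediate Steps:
$3627 + t{\left(D{\left(-7 \right)} \right)} = 3627 + 7^{2} = 3627 + 49 = 3676$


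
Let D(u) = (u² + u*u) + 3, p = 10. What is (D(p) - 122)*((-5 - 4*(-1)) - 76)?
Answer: -6237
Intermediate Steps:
D(u) = 3 + 2*u² (D(u) = (u² + u²) + 3 = 2*u² + 3 = 3 + 2*u²)
(D(p) - 122)*((-5 - 4*(-1)) - 76) = ((3 + 2*10²) - 122)*((-5 - 4*(-1)) - 76) = ((3 + 2*100) - 122)*((-5 + 4) - 76) = ((3 + 200) - 122)*(-1 - 76) = (203 - 122)*(-77) = 81*(-77) = -6237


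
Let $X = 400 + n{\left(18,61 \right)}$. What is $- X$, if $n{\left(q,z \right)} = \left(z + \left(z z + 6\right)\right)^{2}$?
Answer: $-14349344$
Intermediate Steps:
$n{\left(q,z \right)} = \left(6 + z + z^{2}\right)^{2}$ ($n{\left(q,z \right)} = \left(z + \left(z^{2} + 6\right)\right)^{2} = \left(z + \left(6 + z^{2}\right)\right)^{2} = \left(6 + z + z^{2}\right)^{2}$)
$X = 14349344$ ($X = 400 + \left(6 + 61 + 61^{2}\right)^{2} = 400 + \left(6 + 61 + 3721\right)^{2} = 400 + 3788^{2} = 400 + 14348944 = 14349344$)
$- X = \left(-1\right) 14349344 = -14349344$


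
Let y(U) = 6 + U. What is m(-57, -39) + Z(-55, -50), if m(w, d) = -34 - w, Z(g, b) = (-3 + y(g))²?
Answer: 2727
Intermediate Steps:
Z(g, b) = (3 + g)² (Z(g, b) = (-3 + (6 + g))² = (3 + g)²)
m(-57, -39) + Z(-55, -50) = (-34 - 1*(-57)) + (3 - 55)² = (-34 + 57) + (-52)² = 23 + 2704 = 2727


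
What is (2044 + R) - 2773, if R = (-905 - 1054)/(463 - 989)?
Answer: -381495/526 ≈ -725.28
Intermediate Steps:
R = 1959/526 (R = -1959/(-526) = -1959*(-1/526) = 1959/526 ≈ 3.7243)
(2044 + R) - 2773 = (2044 + 1959/526) - 2773 = 1077103/526 - 2773 = -381495/526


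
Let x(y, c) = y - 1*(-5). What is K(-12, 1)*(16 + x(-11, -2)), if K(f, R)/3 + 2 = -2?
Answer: -120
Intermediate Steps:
K(f, R) = -12 (K(f, R) = -6 + 3*(-2) = -6 - 6 = -12)
x(y, c) = 5 + y (x(y, c) = y + 5 = 5 + y)
K(-12, 1)*(16 + x(-11, -2)) = -12*(16 + (5 - 11)) = -12*(16 - 6) = -12*10 = -120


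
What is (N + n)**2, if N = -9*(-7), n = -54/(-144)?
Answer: 257049/64 ≈ 4016.4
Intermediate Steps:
n = 3/8 (n = -54*(-1/144) = 3/8 ≈ 0.37500)
N = 63
(N + n)**2 = (63 + 3/8)**2 = (507/8)**2 = 257049/64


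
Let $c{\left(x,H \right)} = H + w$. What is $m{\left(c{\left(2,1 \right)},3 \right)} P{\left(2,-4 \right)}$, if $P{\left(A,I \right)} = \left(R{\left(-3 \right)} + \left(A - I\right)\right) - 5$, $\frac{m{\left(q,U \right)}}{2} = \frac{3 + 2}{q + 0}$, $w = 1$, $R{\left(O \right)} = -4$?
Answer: $-15$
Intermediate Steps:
$c{\left(x,H \right)} = 1 + H$ ($c{\left(x,H \right)} = H + 1 = 1 + H$)
$m{\left(q,U \right)} = \frac{10}{q}$ ($m{\left(q,U \right)} = 2 \frac{3 + 2}{q + 0} = 2 \frac{5}{q} = \frac{10}{q}$)
$P{\left(A,I \right)} = -9 + A - I$ ($P{\left(A,I \right)} = \left(-4 + \left(A - I\right)\right) - 5 = \left(-4 + A - I\right) - 5 = -9 + A - I$)
$m{\left(c{\left(2,1 \right)},3 \right)} P{\left(2,-4 \right)} = \frac{10}{1 + 1} \left(-9 + 2 - -4\right) = \frac{10}{2} \left(-9 + 2 + 4\right) = 10 \cdot \frac{1}{2} \left(-3\right) = 5 \left(-3\right) = -15$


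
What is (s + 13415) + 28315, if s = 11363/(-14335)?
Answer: 598188187/14335 ≈ 41729.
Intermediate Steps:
s = -11363/14335 (s = 11363*(-1/14335) = -11363/14335 ≈ -0.79268)
(s + 13415) + 28315 = (-11363/14335 + 13415) + 28315 = 192292662/14335 + 28315 = 598188187/14335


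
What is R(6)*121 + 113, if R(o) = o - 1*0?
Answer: 839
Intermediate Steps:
R(o) = o (R(o) = o + 0 = o)
R(6)*121 + 113 = 6*121 + 113 = 726 + 113 = 839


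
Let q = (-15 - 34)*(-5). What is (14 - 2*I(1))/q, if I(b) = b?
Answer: 12/245 ≈ 0.048980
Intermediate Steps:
q = 245 (q = -49*(-5) = 245)
(14 - 2*I(1))/q = (14 - 2*1)/245 = (14 - 2)*(1/245) = 12*(1/245) = 12/245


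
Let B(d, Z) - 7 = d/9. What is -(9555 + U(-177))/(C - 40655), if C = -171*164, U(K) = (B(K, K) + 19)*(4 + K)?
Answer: 25378/206097 ≈ 0.12314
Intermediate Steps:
B(d, Z) = 7 + d/9
U(K) = (4 + K)*(26 + K/9) (U(K) = ((7 + K/9) + 19)*(4 + K) = (26 + K/9)*(4 + K) = (4 + K)*(26 + K/9))
C = -28044
-(9555 + U(-177))/(C - 40655) = -(9555 + (104 + (1/9)*(-177)**2 + (238/9)*(-177)))/(-28044 - 40655) = -(9555 + (104 + (1/9)*31329 - 14042/3))/(-68699) = -(9555 + (104 + 3481 - 14042/3))*(-1)/68699 = -(9555 - 3287/3)*(-1)/68699 = -25378*(-1)/(3*68699) = -1*(-25378/206097) = 25378/206097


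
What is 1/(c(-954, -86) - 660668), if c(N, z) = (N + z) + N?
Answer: -1/662662 ≈ -1.5091e-6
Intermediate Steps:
c(N, z) = z + 2*N
1/(c(-954, -86) - 660668) = 1/((-86 + 2*(-954)) - 660668) = 1/((-86 - 1908) - 660668) = 1/(-1994 - 660668) = 1/(-662662) = -1/662662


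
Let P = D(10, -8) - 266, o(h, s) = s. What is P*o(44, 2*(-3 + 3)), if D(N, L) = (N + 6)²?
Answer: 0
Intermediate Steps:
D(N, L) = (6 + N)²
P = -10 (P = (6 + 10)² - 266 = 16² - 266 = 256 - 266 = -10)
P*o(44, 2*(-3 + 3)) = -20*(-3 + 3) = -20*0 = -10*0 = 0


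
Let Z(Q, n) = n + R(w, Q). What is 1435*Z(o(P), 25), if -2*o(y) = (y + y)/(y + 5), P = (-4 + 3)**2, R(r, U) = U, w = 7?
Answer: 213815/6 ≈ 35636.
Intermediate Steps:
P = 1 (P = (-1)**2 = 1)
o(y) = -y/(5 + y) (o(y) = -(y + y)/(2*(y + 5)) = -2*y/(2*(5 + y)) = -y/(5 + y))
Z(Q, n) = Q + n (Z(Q, n) = n + Q = Q + n)
1435*Z(o(P), 25) = 1435*(-1*1/(5 + 1) + 25) = 1435*(-1*1/6 + 25) = 1435*(-1*1*1/6 + 25) = 1435*(-1/6 + 25) = 1435*(149/6) = 213815/6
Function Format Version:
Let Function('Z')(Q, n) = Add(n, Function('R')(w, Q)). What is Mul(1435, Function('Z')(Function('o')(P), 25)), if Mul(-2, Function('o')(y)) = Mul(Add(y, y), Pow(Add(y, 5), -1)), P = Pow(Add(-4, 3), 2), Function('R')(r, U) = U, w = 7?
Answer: Rational(213815, 6) ≈ 35636.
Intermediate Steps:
P = 1 (P = Pow(-1, 2) = 1)
Function('o')(y) = Mul(-1, y, Pow(Add(5, y), -1)) (Function('o')(y) = Mul(Rational(-1, 2), Mul(Add(y, y), Pow(Add(y, 5), -1))) = Mul(Rational(-1, 2), Mul(Mul(2, y), Pow(Add(5, y), -1))) = Mul(Rational(-1, 2), Mul(2, y, Pow(Add(5, y), -1))) = Mul(-1, y, Pow(Add(5, y), -1)))
Function('Z')(Q, n) = Add(Q, n) (Function('Z')(Q, n) = Add(n, Q) = Add(Q, n))
Mul(1435, Function('Z')(Function('o')(P), 25)) = Mul(1435, Add(Mul(-1, 1, Pow(Add(5, 1), -1)), 25)) = Mul(1435, Add(Mul(-1, 1, Pow(6, -1)), 25)) = Mul(1435, Add(Mul(-1, 1, Rational(1, 6)), 25)) = Mul(1435, Add(Rational(-1, 6), 25)) = Mul(1435, Rational(149, 6)) = Rational(213815, 6)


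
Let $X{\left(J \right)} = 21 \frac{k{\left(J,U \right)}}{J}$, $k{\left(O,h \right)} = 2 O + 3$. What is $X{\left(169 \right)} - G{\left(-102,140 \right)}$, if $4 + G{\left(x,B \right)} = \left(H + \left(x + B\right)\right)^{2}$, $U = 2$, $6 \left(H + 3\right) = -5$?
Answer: $- \frac{6820093}{6084} \approx -1121.0$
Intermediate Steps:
$H = - \frac{23}{6}$ ($H = -3 + \frac{1}{6} \left(-5\right) = -3 - \frac{5}{6} = - \frac{23}{6} \approx -3.8333$)
$k{\left(O,h \right)} = 3 + 2 O$
$G{\left(x,B \right)} = -4 + \left(- \frac{23}{6} + B + x\right)^{2}$ ($G{\left(x,B \right)} = -4 + \left(- \frac{23}{6} + \left(x + B\right)\right)^{2} = -4 + \left(- \frac{23}{6} + \left(B + x\right)\right)^{2} = -4 + \left(- \frac{23}{6} + B + x\right)^{2}$)
$X{\left(J \right)} = \frac{21 \left(3 + 2 J\right)}{J}$ ($X{\left(J \right)} = 21 \frac{3 + 2 J}{J} = \frac{21 \left(3 + 2 J\right)}{J}$)
$X{\left(169 \right)} - G{\left(-102,140 \right)} = \left(42 + \frac{63}{169}\right) - \left(-4 + \frac{\left(-23 + 6 \cdot 140 + 6 \left(-102\right)\right)^{2}}{36}\right) = \left(42 + 63 \cdot \frac{1}{169}\right) - \left(-4 + \frac{\left(-23 + 840 - 612\right)^{2}}{36}\right) = \left(42 + \frac{63}{169}\right) - \left(-4 + \frac{205^{2}}{36}\right) = \frac{7161}{169} - \left(-4 + \frac{1}{36} \cdot 42025\right) = \frac{7161}{169} - \left(-4 + \frac{42025}{36}\right) = \frac{7161}{169} - \frac{41881}{36} = - \frac{6820093}{6084}$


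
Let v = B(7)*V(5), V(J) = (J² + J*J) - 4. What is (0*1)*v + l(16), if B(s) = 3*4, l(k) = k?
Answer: 16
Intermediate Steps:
B(s) = 12
V(J) = -4 + 2*J² (V(J) = (J² + J²) - 4 = 2*J² - 4 = -4 + 2*J²)
v = 552 (v = 12*(-4 + 2*5²) = 12*(-4 + 2*25) = 12*(-4 + 50) = 12*46 = 552)
(0*1)*v + l(16) = (0*1)*552 + 16 = 0*552 + 16 = 0 + 16 = 16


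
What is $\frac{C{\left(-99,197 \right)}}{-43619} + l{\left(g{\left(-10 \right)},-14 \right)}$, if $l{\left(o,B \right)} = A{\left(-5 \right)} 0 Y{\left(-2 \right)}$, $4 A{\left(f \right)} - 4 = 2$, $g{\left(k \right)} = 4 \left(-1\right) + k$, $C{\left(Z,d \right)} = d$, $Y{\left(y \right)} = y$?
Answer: $- \frac{197}{43619} \approx -0.0045164$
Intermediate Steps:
$g{\left(k \right)} = -4 + k$
$A{\left(f \right)} = \frac{3}{2}$ ($A{\left(f \right)} = 1 + \frac{1}{4} \cdot 2 = 1 + \frac{1}{2} = \frac{3}{2}$)
$l{\left(o,B \right)} = 0$ ($l{\left(o,B \right)} = \frac{3}{2} \cdot 0 \left(-2\right) = 0 \left(-2\right) = 0$)
$\frac{C{\left(-99,197 \right)}}{-43619} + l{\left(g{\left(-10 \right)},-14 \right)} = \frac{197}{-43619} + 0 = 197 \left(- \frac{1}{43619}\right) + 0 = - \frac{197}{43619} + 0 = - \frac{197}{43619}$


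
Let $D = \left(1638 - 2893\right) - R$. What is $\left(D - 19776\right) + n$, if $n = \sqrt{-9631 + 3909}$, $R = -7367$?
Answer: $-13664 + i \sqrt{5722} \approx -13664.0 + 75.644 i$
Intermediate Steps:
$D = 6112$ ($D = \left(1638 - 2893\right) - -7367 = \left(1638 - 2893\right) + 7367 = -1255 + 7367 = 6112$)
$n = i \sqrt{5722}$ ($n = \sqrt{-5722} = i \sqrt{5722} \approx 75.644 i$)
$\left(D - 19776\right) + n = \left(6112 - 19776\right) + i \sqrt{5722} = -13664 + i \sqrt{5722}$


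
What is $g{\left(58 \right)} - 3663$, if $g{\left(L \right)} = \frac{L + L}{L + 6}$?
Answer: $- \frac{58579}{16} \approx -3661.2$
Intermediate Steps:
$g{\left(L \right)} = \frac{2 L}{6 + L}$
$g{\left(58 \right)} - 3663 = 2 \cdot 58 \frac{1}{6 + 58} - 3663 = 2 \cdot 58 \cdot \frac{1}{64} - 3663 = \frac{29}{16} - 3663 = - \frac{58579}{16}$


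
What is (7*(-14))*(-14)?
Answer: 1372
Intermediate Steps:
(7*(-14))*(-14) = -98*(-14) = 1372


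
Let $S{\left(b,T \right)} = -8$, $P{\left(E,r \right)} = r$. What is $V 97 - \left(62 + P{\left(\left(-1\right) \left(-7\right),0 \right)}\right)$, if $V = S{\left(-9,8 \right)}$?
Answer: $-838$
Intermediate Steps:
$V = -8$
$V 97 - \left(62 + P{\left(\left(-1\right) \left(-7\right),0 \right)}\right) = \left(-8\right) 97 - 62 = -776 + \left(-62 + 0\right) = -776 - 62 = -838$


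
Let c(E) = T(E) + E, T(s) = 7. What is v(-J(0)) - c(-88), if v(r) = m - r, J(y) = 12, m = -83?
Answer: 10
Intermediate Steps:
v(r) = -83 - r
c(E) = 7 + E
v(-J(0)) - c(-88) = (-83 - (-1)*12) - (7 - 88) = (-83 - 1*(-12)) - 1*(-81) = (-83 + 12) + 81 = -71 + 81 = 10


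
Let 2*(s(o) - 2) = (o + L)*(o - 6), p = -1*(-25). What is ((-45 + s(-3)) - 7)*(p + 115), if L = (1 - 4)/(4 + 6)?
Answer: -4921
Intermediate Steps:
L = -3/10 ≈ -0.30000
p = 25
s(o) = 2 + (-6 + o)*(-3/10 + o)/2 (s(o) = 2 + ((o - 3/10)*(o - 6))/2 = 2 + ((-3/10 + o)*(-6 + o))/2 = 2 + ((-6 + o)*(-3/10 + o))/2 = 2 + (-6 + o)*(-3/10 + o)/2)
((-45 + s(-3)) - 7)*(p + 115) = ((-45 + (29/10 + (½)*(-3)² - 63/20*(-3))) - 7)*(25 + 115) = ((-45 + (29/10 + (½)*9 + 189/20)) - 7)*140 = ((-45 + (29/10 + 9/2 + 189/20)) - 7)*140 = ((-45 + 337/20) - 7)*140 = (-563/20 - 7)*140 = -703/20*140 = -4921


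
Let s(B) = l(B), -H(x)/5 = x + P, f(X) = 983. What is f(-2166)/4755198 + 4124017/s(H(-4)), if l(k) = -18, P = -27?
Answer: -1634209781056/7132797 ≈ -2.2911e+5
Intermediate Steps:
H(x) = 135 - 5*x (H(x) = -5*(x - 27) = -5*(-27 + x) = 135 - 5*x)
s(B) = -18
f(-2166)/4755198 + 4124017/s(H(-4)) = 983/4755198 + 4124017/(-18) = 983*(1/4755198) + 4124017*(-1/18) = 983/4755198 - 4124017/18 = -1634209781056/7132797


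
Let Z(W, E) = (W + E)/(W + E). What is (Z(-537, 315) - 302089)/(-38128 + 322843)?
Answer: -100696/94905 ≈ -1.0610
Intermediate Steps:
Z(W, E) = 1 (Z(W, E) = (E + W)/(E + W) = 1)
(Z(-537, 315) - 302089)/(-38128 + 322843) = (1 - 302089)/(-38128 + 322843) = -302088/284715 = -302088*1/284715 = -100696/94905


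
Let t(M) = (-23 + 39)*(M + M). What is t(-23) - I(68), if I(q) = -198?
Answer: -538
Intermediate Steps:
t(M) = 32*M (t(M) = 16*(2*M) = 32*M)
t(-23) - I(68) = 32*(-23) - 1*(-198) = -736 + 198 = -538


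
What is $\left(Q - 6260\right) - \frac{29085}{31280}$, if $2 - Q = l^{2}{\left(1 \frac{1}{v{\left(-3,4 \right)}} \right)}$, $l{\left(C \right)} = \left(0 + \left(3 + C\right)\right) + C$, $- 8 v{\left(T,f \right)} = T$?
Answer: $- \frac{356312785}{56304} \approx -6328.4$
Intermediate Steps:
$v{\left(T,f \right)} = - \frac{T}{8}$
$l{\left(C \right)} = 3 + 2 C$ ($l{\left(C \right)} = \left(3 + C\right) + C = 3 + 2 C$)
$Q = - \frac{607}{9}$ ($Q = 2 - \left(3 + 2 \cdot 1 \frac{1}{\left(- \frac{1}{8}\right) \left(-3\right)}\right)^{2} = 2 - \left(3 + 2 \cdot 1 \frac{1}{\frac{3}{8}}\right)^{2} = 2 - \left(3 + 2 \cdot 1 \cdot \frac{8}{3}\right)^{2} = 2 - \left(3 + 2 \cdot \frac{8}{3}\right)^{2} = 2 - \left(3 + \frac{16}{3}\right)^{2} = 2 - \left(\frac{25}{3}\right)^{2} = 2 - \frac{625}{9} = - \frac{607}{9} \approx -67.444$)
$\left(Q - 6260\right) - \frac{29085}{31280} = \left(- \frac{607}{9} - 6260\right) - \frac{29085}{31280} = - \frac{56947}{9} - \frac{5817}{6256} = - \frac{356312785}{56304}$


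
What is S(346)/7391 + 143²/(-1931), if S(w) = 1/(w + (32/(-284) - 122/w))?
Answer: -641462701805004/60573354344263 ≈ -10.590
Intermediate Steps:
S(w) = 1/(-8/71 + w - 122/w) (S(w) = 1/(w + (32*(-1/284) - 122/w)) = 1/(w + (-8/71 - 122/w)) = 1/(-8/71 + w - 122/w))
S(346)/7391 + 143²/(-1931) = (71*346/(-8662 - 8*346 + 71*346²))/7391 + 143²/(-1931) = (71*346/(-8662 - 2768 + 71*119716))*(1/7391) + 20449*(-1/1931) = (71*346/(-8662 - 2768 + 8499836))*(1/7391) - 20449/1931 = (71*346/8488406)*(1/7391) - 20449/1931 = (71*346*(1/8488406))*(1/7391) - 20449/1931 = (12283/4244203)*(1/7391) - 20449/1931 = 12283/31368904373 - 20449/1931 = -641462701805004/60573354344263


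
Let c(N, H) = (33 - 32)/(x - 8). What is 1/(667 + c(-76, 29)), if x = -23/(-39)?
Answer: 289/192724 ≈ 0.0014996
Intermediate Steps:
x = 23/39 (x = -23*(-1/39) = 23/39 ≈ 0.58974)
c(N, H) = -39/289 (c(N, H) = (33 - 32)/(23/39 - 8) = 1/(-289/39) = 1*(-39/289) = -39/289)
1/(667 + c(-76, 29)) = 1/(667 - 39/289) = 1/(192724/289) = 289/192724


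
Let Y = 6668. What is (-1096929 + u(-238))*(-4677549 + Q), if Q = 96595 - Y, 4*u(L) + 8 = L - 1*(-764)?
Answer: 5031701515789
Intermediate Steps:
u(L) = 189 + L/4 (u(L) = -2 + (L - 1*(-764))/4 = -2 + (L + 764)/4 = -2 + (764 + L)/4 = -2 + (191 + L/4) = 189 + L/4)
Q = 89927 (Q = 96595 - 1*6668 = 96595 - 6668 = 89927)
(-1096929 + u(-238))*(-4677549 + Q) = (-1096929 + (189 + (1/4)*(-238)))*(-4677549 + 89927) = (-1096929 + (189 - 119/2))*(-4587622) = (-1096929 + 259/2)*(-4587622) = -2193599/2*(-4587622) = 5031701515789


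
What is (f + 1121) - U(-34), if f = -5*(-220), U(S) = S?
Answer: 2255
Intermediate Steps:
f = 1100
(f + 1121) - U(-34) = (1100 + 1121) - 1*(-34) = 2221 + 34 = 2255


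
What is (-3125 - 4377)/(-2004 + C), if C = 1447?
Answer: 7502/557 ≈ 13.469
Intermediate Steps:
(-3125 - 4377)/(-2004 + C) = (-3125 - 4377)/(-2004 + 1447) = -7502/(-557) = -7502*(-1/557) = 7502/557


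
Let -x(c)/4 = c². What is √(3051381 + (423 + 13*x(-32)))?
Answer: 2*√749639 ≈ 1731.6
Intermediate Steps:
x(c) = -4*c²
√(3051381 + (423 + 13*x(-32))) = √(3051381 + (423 + 13*(-4*(-32)²))) = √(3051381 + (423 + 13*(-4*1024))) = √(3051381 + (423 + 13*(-4096))) = √(3051381 + (423 - 53248)) = √(3051381 - 52825) = √2998556 = 2*√749639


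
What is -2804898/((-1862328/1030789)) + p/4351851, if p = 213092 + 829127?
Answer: 2097054329865116009/1350762328188 ≈ 1.5525e+6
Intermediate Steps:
p = 1042219
-2804898/((-1862328/1030789)) + p/4351851 = -2804898/((-1862328/1030789)) + 1042219/4351851 = -2804898/((-1862328*1/1030789)) + 1042219*(1/4351851) = -2804898/(-1862328/1030789) + 1042219/4351851 = -2804898*(-1030789/1862328) + 1042219/4351851 = 481876334087/310388 + 1042219/4351851 = 2097054329865116009/1350762328188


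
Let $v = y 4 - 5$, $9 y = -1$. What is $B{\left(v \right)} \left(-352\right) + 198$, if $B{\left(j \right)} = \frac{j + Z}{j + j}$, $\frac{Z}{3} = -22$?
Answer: $- \frac{103466}{49} \approx -2111.6$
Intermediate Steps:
$Z = -66$ ($Z = 3 \left(-22\right) = -66$)
$y = - \frac{1}{9}$ ($y = \frac{1}{9} \left(-1\right) = - \frac{1}{9} \approx -0.11111$)
$v = - \frac{49}{9}$ ($v = \left(- \frac{1}{9}\right) 4 - 5 = - \frac{4}{9} - 5 = - \frac{49}{9} \approx -5.4444$)
$B{\left(j \right)} = \frac{-66 + j}{2 j}$ ($B{\left(j \right)} = \frac{j - 66}{j + j} = \frac{-66 + j}{2 j}$)
$B{\left(v \right)} \left(-352\right) + 198 = \frac{-66 - \frac{49}{9}}{2 \left(- \frac{49}{9}\right)} \left(-352\right) + 198 = \frac{1}{2} \left(- \frac{9}{49}\right) \left(- \frac{643}{9}\right) \left(-352\right) + 198 = \frac{643}{98} \left(-352\right) + 198 = - \frac{113168}{49} + 198 = - \frac{103466}{49}$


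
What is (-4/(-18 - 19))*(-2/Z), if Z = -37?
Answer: 8/1369 ≈ 0.0058437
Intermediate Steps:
(-4/(-18 - 19))*(-2/Z) = (-4/(-18 - 19))*(-2/(-37)) = (-4/(-37))*(-2*(-1/37)) = -4*(-1/37)*(2/37) = (4/37)*(2/37) = 8/1369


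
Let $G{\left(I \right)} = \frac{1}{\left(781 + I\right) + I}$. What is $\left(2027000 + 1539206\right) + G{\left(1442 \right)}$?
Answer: $\frac{13070144991}{3665} \approx 3.5662 \cdot 10^{6}$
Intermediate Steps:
$G{\left(I \right)} = \frac{1}{781 + 2 I}$
$\left(2027000 + 1539206\right) + G{\left(1442 \right)} = \left(2027000 + 1539206\right) + \frac{1}{781 + 2 \cdot 1442} = 3566206 + \frac{1}{781 + 2884} = 3566206 + \frac{1}{3665} = \frac{13070144991}{3665}$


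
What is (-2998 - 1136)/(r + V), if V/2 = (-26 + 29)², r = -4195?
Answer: 4134/4177 ≈ 0.98971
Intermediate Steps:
V = 18 (V = 2*(-26 + 29)² = 2*3² = 2*9 = 18)
(-2998 - 1136)/(r + V) = (-2998 - 1136)/(-4195 + 18) = -4134/(-4177) = -4134*(-1/4177) = 4134/4177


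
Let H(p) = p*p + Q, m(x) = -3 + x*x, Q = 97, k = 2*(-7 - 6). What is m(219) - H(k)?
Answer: 47185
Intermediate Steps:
k = -26 (k = 2*(-13) = -26)
m(x) = -3 + x²
H(p) = 97 + p² (H(p) = p*p + 97 = p² + 97 = 97 + p²)
m(219) - H(k) = (-3 + 219²) - (97 + (-26)²) = (-3 + 47961) - (97 + 676) = 47958 - 1*773 = 47958 - 773 = 47185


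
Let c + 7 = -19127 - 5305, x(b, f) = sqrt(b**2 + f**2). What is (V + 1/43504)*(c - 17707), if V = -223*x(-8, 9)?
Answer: -21073/21752 + 9398558*sqrt(145) ≈ 1.1317e+8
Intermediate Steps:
c = -24439 (c = -7 + (-19127 - 5305) = -7 - 24432 = -24439)
V = -223*sqrt(145) (V = -223*sqrt((-8)**2 + 9**2) = -223*sqrt(64 + 81) = -223*sqrt(145) ≈ -2685.3)
(V + 1/43504)*(c - 17707) = (-223*sqrt(145) + 1/43504)*(-24439 - 17707) = (-223*sqrt(145) + 1/43504)*(-42146) = (1/43504 - 223*sqrt(145))*(-42146) = -21073/21752 + 9398558*sqrt(145)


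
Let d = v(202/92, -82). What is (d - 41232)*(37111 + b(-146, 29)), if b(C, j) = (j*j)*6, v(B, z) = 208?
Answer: -1729448768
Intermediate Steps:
b(C, j) = 6*j² (b(C, j) = j²*6 = 6*j²)
d = 208
(d - 41232)*(37111 + b(-146, 29)) = (208 - 41232)*(37111 + 6*29²) = -41024*(37111 + 6*841) = -41024*(37111 + 5046) = -41024*42157 = -1729448768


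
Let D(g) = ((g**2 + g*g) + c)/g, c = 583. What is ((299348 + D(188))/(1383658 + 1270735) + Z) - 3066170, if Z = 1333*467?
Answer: -1219449036320861/499025884 ≈ -2.4437e+6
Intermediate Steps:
Z = 622511
D(g) = (583 + 2*g**2)/g (D(g) = ((g**2 + g*g) + 583)/g = ((g**2 + g**2) + 583)/g = (2*g**2 + 583)/g = (583 + 2*g**2)/g)
((299348 + D(188))/(1383658 + 1270735) + Z) - 3066170 = ((299348 + (2*188 + 583/188))/(1383658 + 1270735) + 622511) - 3066170 = ((299348 + (376 + 583*(1/188)))/2654393 + 622511) - 3066170 = ((299348 + (376 + 583/188))*(1/2654393) + 622511) - 3066170 = ((299348 + 71271/188)*(1/2654393) + 622511) - 3066170 = ((56348695/188)*(1/2654393) + 622511) - 3066170 = (56348695/499025884 + 622511) - 3066170 = 310649158423419/499025884 - 3066170 = -1219449036320861/499025884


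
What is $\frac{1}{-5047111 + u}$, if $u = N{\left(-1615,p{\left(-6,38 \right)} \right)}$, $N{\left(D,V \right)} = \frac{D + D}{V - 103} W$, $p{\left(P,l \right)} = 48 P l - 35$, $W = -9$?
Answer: $- \frac{1847}{9322018862} \approx -1.9813 \cdot 10^{-7}$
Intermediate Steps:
$p{\left(P,l \right)} = -35 + 48 P l$ ($p{\left(P,l \right)} = 48 P l - 35 = -35 + 48 P l$)
$N{\left(D,V \right)} = - \frac{18 D}{-103 + V}$ ($N{\left(D,V \right)} = \frac{D + D}{V - 103} \left(-9\right) = \frac{2 D}{-103 + V} \left(-9\right) = - \frac{18 D}{-103 + V}$)
$u = - \frac{4845}{1847}$ ($u = \left(-18\right) \left(-1615\right) \frac{1}{-103 + \left(-35 + 48 \left(-6\right) 38\right)} = \left(-18\right) \left(-1615\right) \frac{1}{-103 - 10979} = \left(-18\right) \left(-1615\right) \frac{1}{-11082} = \left(-18\right) \left(-1615\right) \left(- \frac{1}{11082}\right) = - \frac{4845}{1847} \approx -2.6232$)
$\frac{1}{-5047111 + u} = \frac{1}{-5047111 - \frac{4845}{1847}} = \frac{1}{- \frac{9322018862}{1847}} = - \frac{1847}{9322018862}$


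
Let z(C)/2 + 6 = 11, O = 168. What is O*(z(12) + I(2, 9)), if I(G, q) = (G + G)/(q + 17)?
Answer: 22176/13 ≈ 1705.8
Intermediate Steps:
z(C) = 10 (z(C) = -12 + 2*11 = -12 + 22 = 10)
I(G, q) = 2*G/(17 + q) (I(G, q) = (2*G)/(17 + q) = 2*G/(17 + q))
O*(z(12) + I(2, 9)) = 168*(10 + 2*2/(17 + 9)) = 168*(10 + 2*2/26) = 168*(10 + 2*2*(1/26)) = 168*(10 + 2/13) = 168*(132/13) = 22176/13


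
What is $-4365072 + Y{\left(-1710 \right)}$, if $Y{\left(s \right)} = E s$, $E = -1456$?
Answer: $-1875312$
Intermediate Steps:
$Y{\left(s \right)} = - 1456 s$
$-4365072 + Y{\left(-1710 \right)} = -4365072 - -2489760 = -4365072 + 2489760 = -1875312$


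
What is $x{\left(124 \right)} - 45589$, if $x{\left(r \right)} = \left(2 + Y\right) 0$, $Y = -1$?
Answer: $-45589$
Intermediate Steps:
$x{\left(r \right)} = 0$ ($x{\left(r \right)} = \left(2 - 1\right) 0 = 1 \cdot 0 = 0$)
$x{\left(124 \right)} - 45589 = 0 - 45589 = -45589$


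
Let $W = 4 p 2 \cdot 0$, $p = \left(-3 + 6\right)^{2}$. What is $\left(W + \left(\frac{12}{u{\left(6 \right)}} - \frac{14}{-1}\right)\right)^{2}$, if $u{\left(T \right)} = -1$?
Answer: $4$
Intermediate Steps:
$p = 9$ ($p = 3^{2} = 9$)
$W = 0$ ($W = 4 \cdot 9 \cdot 2 \cdot 0 = 36 \cdot 2 \cdot 0 = 72 \cdot 0 = 0$)
$\left(W + \left(\frac{12}{u{\left(6 \right)}} - \frac{14}{-1}\right)\right)^{2} = \left(0 + \left(\frac{12}{-1} - \frac{14}{-1}\right)\right)^{2} = \left(0 + \left(12 \left(-1\right) - -14\right)\right)^{2} = \left(0 + \left(-12 + 14\right)\right)^{2} = \left(0 + 2\right)^{2} = 2^{2} = 4$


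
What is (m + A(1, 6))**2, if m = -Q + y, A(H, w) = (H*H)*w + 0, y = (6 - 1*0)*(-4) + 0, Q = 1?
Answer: 361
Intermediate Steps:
y = -24 (y = (6 + 0)*(-4) + 0 = 6*(-4) + 0 = -24 + 0 = -24)
A(H, w) = w*H**2 (A(H, w) = H**2*w + 0 = w*H**2 + 0 = w*H**2)
m = -25 (m = -1*1 - 24 = -1 - 24 = -25)
(m + A(1, 6))**2 = (-25 + 6*1**2)**2 = (-25 + 6*1)**2 = (-25 + 6)**2 = (-19)**2 = 361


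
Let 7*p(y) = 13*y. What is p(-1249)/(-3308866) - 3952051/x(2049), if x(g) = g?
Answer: -91537617019549/47459065038 ≈ -1928.8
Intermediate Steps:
p(y) = 13*y/7 (p(y) = (13*y)/7 = 13*y/7)
p(-1249)/(-3308866) - 3952051/x(2049) = ((13/7)*(-1249))/(-3308866) - 3952051/2049 = -16237/7*(-1/3308866) - 3952051*1/2049 = 16237/23162062 - 3952051/2049 = -91537617019549/47459065038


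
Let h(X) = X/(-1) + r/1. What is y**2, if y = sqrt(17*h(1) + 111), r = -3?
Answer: 43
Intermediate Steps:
h(X) = -3 - X (h(X) = X/(-1) - 3/1 = X*(-1) - 3*1 = -X - 3 = -3 - X)
y = sqrt(43) (y = sqrt(17*(-3 - 1*1) + 111) = sqrt(17*(-3 - 1) + 111) = sqrt(17*(-4) + 111) = sqrt(-68 + 111) = sqrt(43) ≈ 6.5574)
y**2 = (sqrt(43))**2 = 43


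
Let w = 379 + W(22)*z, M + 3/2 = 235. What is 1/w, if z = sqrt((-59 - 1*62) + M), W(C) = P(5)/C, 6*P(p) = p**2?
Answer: 1467488/556162327 - 5500*sqrt(2)/556162327 ≈ 0.0026246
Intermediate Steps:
M = 467/2 (M = -3/2 + 235 = 467/2 ≈ 233.50)
P(p) = p**2/6
W(C) = 25/(6*C) (W(C) = ((1/6)*5**2)/C = ((1/6)*25)/C = 25/(6*C))
z = 15*sqrt(2)/2 (z = sqrt((-59 - 1*62) + 467/2) = sqrt((-59 - 62) + 467/2) = sqrt(-121 + 467/2) = sqrt(225/2) = 15*sqrt(2)/2 ≈ 10.607)
w = 379 + 125*sqrt(2)/88 (w = 379 + ((25/6)/22)*(15*sqrt(2)/2) = 379 + ((25/6)*(1/22))*(15*sqrt(2)/2) = 379 + 25*(15*sqrt(2)/2)/132 = 379 + 125*sqrt(2)/88 ≈ 381.01)
1/w = 1/(379 + 125*sqrt(2)/88)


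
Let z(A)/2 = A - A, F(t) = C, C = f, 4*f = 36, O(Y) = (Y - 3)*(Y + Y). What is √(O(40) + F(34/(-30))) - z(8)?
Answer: √2969 ≈ 54.489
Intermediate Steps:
O(Y) = 2*Y*(-3 + Y) (O(Y) = (-3 + Y)*(2*Y) = 2*Y*(-3 + Y))
f = 9 (f = (¼)*36 = 9)
C = 9
F(t) = 9
z(A) = 0 (z(A) = 2*(A - A) = 2*0 = 0)
√(O(40) + F(34/(-30))) - z(8) = √(2*40*(-3 + 40) + 9) - 1*0 = √(2*40*37 + 9) + 0 = √(2960 + 9) + 0 = √2969 + 0 = √2969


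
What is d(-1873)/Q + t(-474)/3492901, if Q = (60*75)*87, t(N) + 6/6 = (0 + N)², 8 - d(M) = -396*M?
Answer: -25027244092/13674707415 ≈ -1.8302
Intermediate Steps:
d(M) = 8 + 396*M (d(M) = 8 - (-396)*M = 8 + 396*M)
t(N) = -1 + N² (t(N) = -1 + (0 + N)² = -1 + N²)
Q = 391500 (Q = 4500*87 = 391500)
d(-1873)/Q + t(-474)/3492901 = (8 + 396*(-1873))/391500 + (-1 + (-474)²)/3492901 = (8 - 741708)*(1/391500) + (-1 + 224676)*(1/3492901) = -741700*1/391500 + 224675*(1/3492901) = -7417/3915 + 224675/3492901 = -25027244092/13674707415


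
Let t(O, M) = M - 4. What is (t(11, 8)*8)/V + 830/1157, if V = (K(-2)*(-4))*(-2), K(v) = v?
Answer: -1484/1157 ≈ -1.2826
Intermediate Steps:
t(O, M) = -4 + M
V = -16 (V = -2*(-4)*(-2) = 8*(-2) = -16)
(t(11, 8)*8)/V + 830/1157 = ((-4 + 8)*8)/(-16) + 830/1157 = (4*8)*(-1/16) + 830*(1/1157) = 32*(-1/16) + 830/1157 = -2 + 830/1157 = -1484/1157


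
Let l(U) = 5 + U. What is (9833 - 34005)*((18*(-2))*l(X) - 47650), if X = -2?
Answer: 1154406376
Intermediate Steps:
(9833 - 34005)*((18*(-2))*l(X) - 47650) = (9833 - 34005)*((18*(-2))*(5 - 2) - 47650) = -24172*(-36*3 - 47650) = -24172*(-108 - 47650) = -24172*(-47758) = 1154406376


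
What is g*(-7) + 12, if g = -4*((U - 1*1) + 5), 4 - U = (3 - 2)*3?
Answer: 152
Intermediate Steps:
U = 1 (U = 4 - (3 - 2)*3 = 4 - 3 = 1)
g = -20 (g = -4*((1 - 1*1) + 5) = -4*((1 - 1) + 5) = -4*(0 + 5) = -4*5 = -20)
g*(-7) + 12 = -20*(-7) + 12 = 140 + 12 = 152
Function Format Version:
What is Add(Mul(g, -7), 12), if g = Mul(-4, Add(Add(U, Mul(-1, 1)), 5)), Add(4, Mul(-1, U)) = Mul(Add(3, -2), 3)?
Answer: 152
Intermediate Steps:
U = 1 (U = Add(4, Mul(-1, Mul(Add(3, -2), 3))) = Add(4, Mul(-1, Mul(1, 3))) = Add(4, Mul(-1, 3)) = Add(4, -3) = 1)
g = -20 (g = Mul(-4, Add(Add(1, Mul(-1, 1)), 5)) = Mul(-4, Add(Add(1, -1), 5)) = Mul(-4, Add(0, 5)) = Mul(-4, 5) = -20)
Add(Mul(g, -7), 12) = Add(Mul(-20, -7), 12) = Add(140, 12) = 152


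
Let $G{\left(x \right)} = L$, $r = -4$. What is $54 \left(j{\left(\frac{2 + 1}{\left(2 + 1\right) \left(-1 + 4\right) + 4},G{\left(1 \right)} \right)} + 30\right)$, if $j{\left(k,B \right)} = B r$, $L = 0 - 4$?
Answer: $2484$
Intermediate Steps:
$L = -4$
$G{\left(x \right)} = -4$
$j{\left(k,B \right)} = - 4 B$ ($j{\left(k,B \right)} = B \left(-4\right) = - 4 B$)
$54 \left(j{\left(\frac{2 + 1}{\left(2 + 1\right) \left(-1 + 4\right) + 4},G{\left(1 \right)} \right)} + 30\right) = 54 \left(\left(-4\right) \left(-4\right) + 30\right) = 54 \left(16 + 30\right) = 54 \cdot 46 = 2484$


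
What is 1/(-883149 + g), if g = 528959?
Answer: -1/354190 ≈ -2.8233e-6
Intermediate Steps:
1/(-883149 + g) = 1/(-883149 + 528959) = 1/(-354190) = -1/354190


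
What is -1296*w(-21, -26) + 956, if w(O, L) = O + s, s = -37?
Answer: 76124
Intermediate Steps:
w(O, L) = -37 + O (w(O, L) = O - 37 = -37 + O)
-1296*w(-21, -26) + 956 = -1296*(-37 - 21) + 956 = -1296*(-58) + 956 = 75168 + 956 = 76124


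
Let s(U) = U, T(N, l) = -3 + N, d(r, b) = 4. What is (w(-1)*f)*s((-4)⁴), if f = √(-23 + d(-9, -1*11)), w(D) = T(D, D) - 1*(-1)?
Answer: -768*I*√19 ≈ -3347.6*I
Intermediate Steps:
w(D) = -2 + D (w(D) = (-3 + D) - 1*(-1) = (-3 + D) + 1 = -2 + D)
f = I*√19 (f = √(-23 + 4) = √(-19) = I*√19 ≈ 4.3589*I)
(w(-1)*f)*s((-4)⁴) = ((-2 - 1)*(I*√19))*(-4)⁴ = -3*I*√19*256 = -768*I*√19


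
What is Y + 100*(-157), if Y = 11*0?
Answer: -15700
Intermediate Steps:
Y = 0
Y + 100*(-157) = 0 + 100*(-157) = 0 - 15700 = -15700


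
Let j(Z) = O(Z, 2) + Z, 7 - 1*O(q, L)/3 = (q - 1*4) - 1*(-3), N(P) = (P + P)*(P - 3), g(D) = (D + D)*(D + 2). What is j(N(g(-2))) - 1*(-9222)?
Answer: 9246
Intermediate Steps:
g(D) = 2*D*(2 + D) (g(D) = (2*D)*(2 + D) = 2*D*(2 + D))
N(P) = 2*P*(-3 + P) (N(P) = (2*P)*(-3 + P) = 2*P*(-3 + P))
O(q, L) = 24 - 3*q (O(q, L) = 21 - 3*((q - 1*4) - 1*(-3)) = 21 - 3*((q - 4) + 3) = 21 - 3*((-4 + q) + 3) = 21 - 3*(-1 + q) = 21 + (3 - 3*q) = 24 - 3*q)
j(Z) = 24 - 2*Z (j(Z) = (24 - 3*Z) + Z = 24 - 2*Z)
j(N(g(-2))) - 1*(-9222) = (24 - 4*2*(-2)*(2 - 2)*(-3 + 2*(-2)*(2 - 2))) - 1*(-9222) = (24 - 4*2*(-2)*0*(-3 + 2*(-2)*0)) + 9222 = (24 - 4*0*(-3 + 0)) + 9222 = (24 - 4*0*(-3)) + 9222 = (24 - 2*0) + 9222 = (24 + 0) + 9222 = 24 + 9222 = 9246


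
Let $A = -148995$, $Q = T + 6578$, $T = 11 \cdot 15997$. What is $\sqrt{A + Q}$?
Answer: $5 \sqrt{1342} \approx 183.17$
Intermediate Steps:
$T = 175967$
$Q = 182545$ ($Q = 175967 + 6578 = 182545$)
$\sqrt{A + Q} = \sqrt{-148995 + 182545} = \sqrt{33550} = 5 \sqrt{1342}$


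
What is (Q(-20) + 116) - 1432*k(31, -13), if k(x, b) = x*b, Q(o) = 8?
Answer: 577220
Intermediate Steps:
k(x, b) = b*x
(Q(-20) + 116) - 1432*k(31, -13) = (8 + 116) - (-18616)*31 = 124 - 1432*(-403) = 124 + 577096 = 577220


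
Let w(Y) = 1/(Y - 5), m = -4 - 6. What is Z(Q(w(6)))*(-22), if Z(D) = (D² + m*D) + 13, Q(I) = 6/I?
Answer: 242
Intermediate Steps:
m = -10
w(Y) = 1/(-5 + Y)
Z(D) = 13 + D² - 10*D (Z(D) = (D² - 10*D) + 13 = 13 + D² - 10*D)
Z(Q(w(6)))*(-22) = (13 + (6/(1/(-5 + 6)))² - 60/(1/(-5 + 6)))*(-22) = (13 + (6/(1/1))² - 60/(1/1))*(-22) = (13 + (6/1)² - 60/1)*(-22) = (13 + (6*1)² - 60)*(-22) = (13 + 6² - 10*6)*(-22) = (13 + 36 - 60)*(-22) = -11*(-22) = 242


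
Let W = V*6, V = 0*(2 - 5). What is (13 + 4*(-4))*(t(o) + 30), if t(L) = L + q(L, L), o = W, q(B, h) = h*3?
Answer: -90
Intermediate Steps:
V = 0 (V = 0*(-3) = 0)
q(B, h) = 3*h
W = 0 (W = 0*6 = 0)
o = 0
t(L) = 4*L (t(L) = L + 3*L = 4*L)
(13 + 4*(-4))*(t(o) + 30) = (13 + 4*(-4))*(4*0 + 30) = (13 - 16)*(0 + 30) = -3*30 = -90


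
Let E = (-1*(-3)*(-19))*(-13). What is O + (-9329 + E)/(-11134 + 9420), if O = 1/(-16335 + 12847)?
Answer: 14976615/2989216 ≈ 5.0102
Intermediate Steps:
E = 741 (E = (3*(-19))*(-13) = -57*(-13) = 741)
O = -1/3488 (O = 1/(-3488) = -1/3488 ≈ -0.00028670)
O + (-9329 + E)/(-11134 + 9420) = -1/3488 + (-9329 + 741)/(-11134 + 9420) = -1/3488 - 8588/(-1714) = -1/3488 - 8588*(-1/1714) = -1/3488 + 4294/857 = 14976615/2989216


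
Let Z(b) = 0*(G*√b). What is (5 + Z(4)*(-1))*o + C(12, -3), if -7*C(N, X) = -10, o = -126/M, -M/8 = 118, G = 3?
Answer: 6925/3304 ≈ 2.0959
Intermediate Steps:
M = -944 (M = -8*118 = -944)
o = 63/472 (o = -126/(-944) = -126*(-1/944) = 63/472 ≈ 0.13347)
C(N, X) = 10/7 (C(N, X) = -⅐*(-10) = 10/7)
Z(b) = 0 (Z(b) = 0*(3*√b) = 0)
(5 + Z(4)*(-1))*o + C(12, -3) = (5 + 0*(-1))*(63/472) + 10/7 = (5 + 0)*(63/472) + 10/7 = 5*(63/472) + 10/7 = 315/472 + 10/7 = 6925/3304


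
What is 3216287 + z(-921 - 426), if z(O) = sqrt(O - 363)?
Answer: 3216287 + 3*I*sqrt(190) ≈ 3.2163e+6 + 41.352*I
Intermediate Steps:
z(O) = sqrt(-363 + O)
3216287 + z(-921 - 426) = 3216287 + sqrt(-363 + (-921 - 426)) = 3216287 + sqrt(-363 - 1347) = 3216287 + sqrt(-1710) = 3216287 + 3*I*sqrt(190)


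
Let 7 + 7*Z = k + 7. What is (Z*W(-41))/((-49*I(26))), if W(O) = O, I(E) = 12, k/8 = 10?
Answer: 820/1029 ≈ 0.79689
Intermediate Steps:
k = 80 (k = 8*10 = 80)
Z = 80/7 (Z = -1 + (80 + 7)/7 = -1 + (⅐)*87 = -1 + 87/7 = 80/7 ≈ 11.429)
(Z*W(-41))/((-49*I(26))) = ((80/7)*(-41))/((-49*12)) = -3280/7/(-588) = -3280/7*(-1/588) = 820/1029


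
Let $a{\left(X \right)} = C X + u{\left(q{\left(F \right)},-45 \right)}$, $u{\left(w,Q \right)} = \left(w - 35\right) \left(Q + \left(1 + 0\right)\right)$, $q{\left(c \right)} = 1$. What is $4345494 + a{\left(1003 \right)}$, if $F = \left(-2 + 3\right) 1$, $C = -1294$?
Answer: $3049108$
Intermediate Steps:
$F = 1$ ($F = 1 \cdot 1 = 1$)
$u{\left(w,Q \right)} = \left(1 + Q\right) \left(-35 + w\right)$ ($u{\left(w,Q \right)} = \left(-35 + w\right) \left(Q + 1\right) = \left(-35 + w\right) \left(1 + Q\right) = \left(1 + Q\right) \left(-35 + w\right)$)
$a{\left(X \right)} = 1496 - 1294 X$ ($a{\left(X \right)} = - 1294 X - -1496 = - 1294 X + \left(-35 + 1 + 1575 - 45\right) = - 1294 X + 1496 = 1496 - 1294 X$)
$4345494 + a{\left(1003 \right)} = 4345494 + \left(1496 - 1297882\right) = 4345494 - 1296386 = 3049108$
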